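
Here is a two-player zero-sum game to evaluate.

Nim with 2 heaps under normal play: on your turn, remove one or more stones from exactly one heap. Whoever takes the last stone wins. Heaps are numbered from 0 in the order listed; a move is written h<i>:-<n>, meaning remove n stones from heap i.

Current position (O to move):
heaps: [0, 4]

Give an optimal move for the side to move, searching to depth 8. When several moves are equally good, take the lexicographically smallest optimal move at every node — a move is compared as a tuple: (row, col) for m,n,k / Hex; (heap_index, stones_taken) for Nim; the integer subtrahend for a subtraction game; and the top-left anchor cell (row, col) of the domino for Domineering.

ply 1, O at (0,4) | h1:-1=-1→(0,3); h1:-2=-1→(0,2); h1:-3=-1→(0,1); h1:-4=+1→(0,0)*
ply 2: (0,0) is terminal -1 (X); from (0,4) depth 8

O's best at [(0,4)]: h1:-4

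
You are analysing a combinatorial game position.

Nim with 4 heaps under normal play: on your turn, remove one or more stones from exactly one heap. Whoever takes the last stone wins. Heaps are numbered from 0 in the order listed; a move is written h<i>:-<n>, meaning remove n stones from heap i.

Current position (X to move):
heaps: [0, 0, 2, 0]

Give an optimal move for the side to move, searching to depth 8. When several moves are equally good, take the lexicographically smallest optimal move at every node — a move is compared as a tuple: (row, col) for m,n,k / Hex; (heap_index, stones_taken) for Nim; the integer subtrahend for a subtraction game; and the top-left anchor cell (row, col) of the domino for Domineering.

ply 1, X at (0,0,2,0) | h2:-1=-1→(0,0,1,0); h2:-2=+1→(0,0,0,0)*
ply 2: (0,0,0,0) is terminal -1 (O); from (0,0,2,0) depth 8

X's best at [(0,0,2,0)]: h2:-2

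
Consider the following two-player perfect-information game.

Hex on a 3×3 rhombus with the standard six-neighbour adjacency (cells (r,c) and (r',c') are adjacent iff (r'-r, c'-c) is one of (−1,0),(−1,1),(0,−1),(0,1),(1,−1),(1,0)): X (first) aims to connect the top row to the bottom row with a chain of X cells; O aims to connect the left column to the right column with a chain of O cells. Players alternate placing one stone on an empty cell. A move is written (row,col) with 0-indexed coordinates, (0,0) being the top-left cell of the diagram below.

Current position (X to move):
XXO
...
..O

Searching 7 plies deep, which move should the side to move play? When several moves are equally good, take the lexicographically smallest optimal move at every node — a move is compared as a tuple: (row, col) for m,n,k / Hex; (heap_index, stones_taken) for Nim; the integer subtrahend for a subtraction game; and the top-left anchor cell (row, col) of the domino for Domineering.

ply 1, X at XXO/.../..O | (1,0)=-1→XXO/X../..O; (1,1)=+1→XXO/.X./..O*; (1,2)=-1→XXO/..X/..O; (2,0)=+1→XXO/.../X.O; (2,1)=-1→XXO/.../.XO
ply 2, O at XXO/.X./..O | (1,0)=-1→XXO/OX./..O*; (1,2)=-1→XXO/.XO/..O; (2,0)=-1→XXO/.X./O.O; (2,1)=-1→XXO/.X./.OO
ply 3, X at XXO/OX./..O | (1,2)=+1→XXO/OXX/..O*; (2,0)=+1→XXO/OX./X.O; (2,1)=+1→XXO/OX./.XO
ply 4, O at XXO/OXX/..O | (2,0)=-1→XXO/OXX/O.O*; (2,1)=-1→XXO/OXX/.OO
ply 5, X at XXO/OXX/O.O | (2,1)=+1→XXO/OXX/OXO*
ply 6: XXO/OXX/OXO is terminal -1 (O); from XXO/.../..O depth 7

X's best at [XXO/.../..O]: (1,1)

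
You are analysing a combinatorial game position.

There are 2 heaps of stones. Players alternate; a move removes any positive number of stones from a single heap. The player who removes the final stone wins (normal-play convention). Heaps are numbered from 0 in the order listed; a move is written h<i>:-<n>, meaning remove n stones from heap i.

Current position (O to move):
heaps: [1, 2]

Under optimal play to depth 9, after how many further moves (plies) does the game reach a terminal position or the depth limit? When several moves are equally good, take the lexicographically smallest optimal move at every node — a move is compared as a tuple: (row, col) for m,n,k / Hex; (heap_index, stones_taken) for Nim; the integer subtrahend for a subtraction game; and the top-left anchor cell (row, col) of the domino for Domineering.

PV length from [(1,2)]: 3 plies

[(1,2)] O move#1: h0:-1:-1/(0,2), h1:-1:+1/(1,1)*, h1:-2:-1/(1,0)
[(1,1)] X move#2: h0:-1:-1/(0,1)*, h1:-1:-1/(1,0)
[(0,1)] O move#3: h1:-1:+1/(0,0)*
[(0,0)] end (terminal -1, X#4); searched (1,2) to 9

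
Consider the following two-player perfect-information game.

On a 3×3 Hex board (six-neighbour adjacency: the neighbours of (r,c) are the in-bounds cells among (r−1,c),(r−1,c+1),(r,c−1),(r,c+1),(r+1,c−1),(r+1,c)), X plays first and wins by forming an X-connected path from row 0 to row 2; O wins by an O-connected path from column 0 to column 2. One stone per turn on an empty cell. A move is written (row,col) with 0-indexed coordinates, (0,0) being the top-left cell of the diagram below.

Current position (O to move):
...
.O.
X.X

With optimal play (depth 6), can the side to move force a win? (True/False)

p1 O@[.../.O./X.X]: (0,0)[O../.O./X.X]+1* (0,1)[.O./.O./X.X]+1 (0,2)[..O/.O./X.X]-1 (1,0)[.../OO./X.X]+1 (1,2)[.../.OO/X.X]-1 (2,1)[.../.O./XOX]-1
p2 X@[O../.O./X.X]: (0,1)[OX./.O./X.X]-1* (0,2)[O.X/.O./X.X]-1 (1,0)[O../XO./X.X]-1 (1,2)[O../.OX/X.X]-1 (2,1)[O../.O./XXX]-1
p3 O@[OX./.O./X.X]: (0,2)[OXO/.O./X.X]-1 (1,0)[OX./OO./X.X]+1* (1,2)[OX./.OO/X.X]-1 (2,1)[OX./.O./XOX]-1
p4 X@[OX./OO./X.X]: (0,2)[OXX/OO./X.X]-1* (1,2)[OX./OOX/X.X]-1 (2,1)[OX./OO./XXX]-1
p5 O@[OXX/OO./X.X]: (1,2)[OXX/OOO/X.X]+1* (2,1)[OXX/OO./XOX]-1
p6 X@[OXX/OOO/X.X] terminal -1; root [.../.O./X.X] d6

O winning at [.../.O./X.X]: True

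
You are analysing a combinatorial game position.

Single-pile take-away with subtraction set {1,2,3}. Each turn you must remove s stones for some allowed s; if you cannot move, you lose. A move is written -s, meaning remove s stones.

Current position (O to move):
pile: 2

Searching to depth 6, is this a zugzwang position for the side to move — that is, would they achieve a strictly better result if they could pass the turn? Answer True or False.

ply 1, O at 2 | -1=-1→1; -2=+1→0*
ply 2: 0 is terminal -1 (X); from 2 depth 6
if O skipped the turn, X would face:
~ ply 1, X at 2 | -1=-1→1; -2=+1→0*
~ ply 2: 0 is terminal -1 (O); from 2 depth 6
compare (O): move=+1 vs pass=-1

zugzwang(2, O) = False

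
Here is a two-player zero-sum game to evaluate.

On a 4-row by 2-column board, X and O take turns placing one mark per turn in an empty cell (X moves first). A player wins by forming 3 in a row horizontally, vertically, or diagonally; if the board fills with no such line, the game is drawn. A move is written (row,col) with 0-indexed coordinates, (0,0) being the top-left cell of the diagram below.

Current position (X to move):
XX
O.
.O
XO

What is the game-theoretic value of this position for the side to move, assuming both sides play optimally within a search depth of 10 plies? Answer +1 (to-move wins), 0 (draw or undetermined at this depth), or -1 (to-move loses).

ply 1, X at XX/O./.O/XO | (1,1)=+0→XX/OX/.O/XO*; (2,0)=-1→XX/O./XO/XO
ply 2, O at XX/OX/.O/XO | (2,0)=+0→XX/OX/OO/XO*
ply 3: XX/OX/OO/XO is terminal +0 (X); from XX/O./.O/XO depth 10

value(XX/O./.O/XO, X) = 0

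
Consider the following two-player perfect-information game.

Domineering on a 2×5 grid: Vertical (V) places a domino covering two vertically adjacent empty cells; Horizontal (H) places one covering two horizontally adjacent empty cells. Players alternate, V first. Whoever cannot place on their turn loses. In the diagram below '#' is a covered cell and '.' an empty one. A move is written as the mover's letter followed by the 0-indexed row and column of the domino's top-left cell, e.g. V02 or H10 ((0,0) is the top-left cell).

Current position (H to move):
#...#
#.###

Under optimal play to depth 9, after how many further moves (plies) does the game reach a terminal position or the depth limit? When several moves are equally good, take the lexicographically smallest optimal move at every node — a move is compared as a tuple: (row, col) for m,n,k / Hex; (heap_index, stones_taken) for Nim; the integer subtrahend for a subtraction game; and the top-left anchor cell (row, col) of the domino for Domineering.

PV length from [#...#/#.###]: 1 ply

p1 H@[#...#/#.###]: H01[###.#/#.###]+1* H02[#.###/#.###]-1
p2 V@[###.#/#.###] terminal -1; root [#...#/#.###] d9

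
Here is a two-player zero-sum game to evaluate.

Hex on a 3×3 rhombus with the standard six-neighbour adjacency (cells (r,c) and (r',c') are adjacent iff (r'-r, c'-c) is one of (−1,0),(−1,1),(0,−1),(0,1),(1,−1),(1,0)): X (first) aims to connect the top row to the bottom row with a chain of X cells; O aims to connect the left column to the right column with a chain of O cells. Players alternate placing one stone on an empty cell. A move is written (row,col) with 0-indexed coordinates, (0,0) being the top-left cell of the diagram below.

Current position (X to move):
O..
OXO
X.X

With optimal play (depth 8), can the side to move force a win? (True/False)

X winning at [O../OXO/X.X]: True

p1 X@[O../OXO/X.X]: (0,1)[OX./OXO/X.X]+1* (0,2)[O.X/OXO/X.X]+1 (2,1)[O../OXO/XXX]+1
p2 O@[OX./OXO/X.X] terminal -1; root [O../OXO/X.X] d8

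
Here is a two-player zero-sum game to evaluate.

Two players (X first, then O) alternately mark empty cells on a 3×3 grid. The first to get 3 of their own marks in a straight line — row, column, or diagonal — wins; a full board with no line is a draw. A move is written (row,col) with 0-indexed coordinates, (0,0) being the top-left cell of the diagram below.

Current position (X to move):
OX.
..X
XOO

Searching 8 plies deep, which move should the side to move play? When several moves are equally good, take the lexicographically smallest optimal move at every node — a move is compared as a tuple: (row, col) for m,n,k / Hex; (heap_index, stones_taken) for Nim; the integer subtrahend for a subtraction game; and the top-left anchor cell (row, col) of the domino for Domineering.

X's best at [OX./..X/XOO]: (1,1)

[OX./..X/XOO] X move#1: (0,2):-1/OXX/..X/XOO, (1,0):-1/OX./X.X/XOO, (1,1):+1/OX./.XX/XOO*
[OX./.XX/XOO] O move#2: (0,2):-1/OXO/.XX/XOO*, (1,0):-1/OX./OXX/XOO
[OXO/.XX/XOO] X move#3: (1,0):+1/OXO/XXX/XOO*
[OXO/XXX/XOO] end (terminal -1, O#4); searched OX./..X/XOO to 8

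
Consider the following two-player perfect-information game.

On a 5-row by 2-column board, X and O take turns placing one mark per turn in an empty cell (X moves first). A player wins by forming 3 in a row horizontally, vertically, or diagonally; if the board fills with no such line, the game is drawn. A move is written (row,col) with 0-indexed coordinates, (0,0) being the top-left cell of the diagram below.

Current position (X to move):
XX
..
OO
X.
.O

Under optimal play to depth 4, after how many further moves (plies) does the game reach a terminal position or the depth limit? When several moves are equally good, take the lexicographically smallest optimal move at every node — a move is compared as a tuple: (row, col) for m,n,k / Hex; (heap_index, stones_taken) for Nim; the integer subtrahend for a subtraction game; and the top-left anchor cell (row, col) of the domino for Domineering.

PV length from [XX/../OO/X./.O]: 4 plies

[XX/../OO/X./.O] X move#1: (1,0):-1/XX/X./OO/X./.O, (1,1):-1/XX/.X/OO/X./.O, (3,1):+0/XX/../OO/XX/.O*, (4,0):-1/XX/../OO/X./XO
[XX/../OO/XX/.O] O move#2: (1,0):+0/XX/O./OO/XX/.O*, (1,1):+0/XX/.O/OO/XX/.O, (4,0):+0/XX/../OO/XX/OO
[XX/O./OO/XX/.O] X move#3: (1,1):+0/XX/OX/OO/XX/.O*, (4,0):+0/XX/O./OO/XX/XO
[XX/OX/OO/XX/.O] O move#4: (4,0):+0/XX/OX/OO/XX/OO*
[XX/OX/OO/XX/OO] end (terminal +0, X#5); searched XX/../OO/X./.O to 4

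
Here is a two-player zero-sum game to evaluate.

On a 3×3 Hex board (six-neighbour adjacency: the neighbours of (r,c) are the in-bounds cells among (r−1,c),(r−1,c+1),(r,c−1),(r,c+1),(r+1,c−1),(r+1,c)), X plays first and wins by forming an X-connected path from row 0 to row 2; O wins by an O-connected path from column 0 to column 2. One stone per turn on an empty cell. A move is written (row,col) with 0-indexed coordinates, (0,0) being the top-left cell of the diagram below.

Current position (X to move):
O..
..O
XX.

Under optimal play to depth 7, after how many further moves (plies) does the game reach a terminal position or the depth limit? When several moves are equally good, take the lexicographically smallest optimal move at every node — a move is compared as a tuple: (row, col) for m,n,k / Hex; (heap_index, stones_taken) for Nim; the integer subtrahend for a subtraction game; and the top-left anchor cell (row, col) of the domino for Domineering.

ply 1, X at O../..O/XX. | (0,1)=+1→OX./..O/XX.*; (0,2)=-1→O.X/..O/XX.; (1,0)=-1→O../X.O/XX.; (1,1)=+1→O../.XO/XX.; (2,2)=-1→O../..O/XXX
ply 2, O at OX./..O/XX. | (0,2)=-1→OXO/..O/XX.*; (1,0)=-1→OX./O.O/XX.; (1,1)=-1→OX./.OO/XX.; (2,2)=-1→OX./..O/XXO
ply 3, X at OXO/..O/XX. | (1,0)=+1→OXO/X.O/XX.*; (1,1)=+1→OXO/.XO/XX.; (2,2)=+1→OXO/..O/XXX
ply 4: OXO/X.O/XX. is terminal -1 (O); from O../..O/XX. depth 7

PV length from [O../..O/XX.]: 3 plies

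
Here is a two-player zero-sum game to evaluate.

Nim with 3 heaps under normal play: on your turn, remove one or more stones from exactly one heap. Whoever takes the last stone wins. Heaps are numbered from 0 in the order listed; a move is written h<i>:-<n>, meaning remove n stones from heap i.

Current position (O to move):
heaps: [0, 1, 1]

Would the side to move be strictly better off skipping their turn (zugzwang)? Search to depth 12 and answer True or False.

zugzwang((0,1,1), O) = True

ply 1, O at (0,1,1) | h1:-1=-1→(0,0,1)*; h2:-1=-1→(0,1,0)
ply 2, X at (0,0,1) | h2:-1=+1→(0,0,0)*
ply 3: (0,0,0) is terminal -1 (O); from (0,1,1) depth 12
suppose O passes — search the same position with X to move:
pass> ply 1, X at (0,1,1) | h1:-1=-1→(0,0,1)*; h2:-1=-1→(0,1,0)
pass> ply 2, O at (0,0,1) | h2:-1=+1→(0,0,0)*
pass> ply 3: (0,0,0) is terminal -1 (X); from (0,1,1) depth 12
for O: play -1, pass +1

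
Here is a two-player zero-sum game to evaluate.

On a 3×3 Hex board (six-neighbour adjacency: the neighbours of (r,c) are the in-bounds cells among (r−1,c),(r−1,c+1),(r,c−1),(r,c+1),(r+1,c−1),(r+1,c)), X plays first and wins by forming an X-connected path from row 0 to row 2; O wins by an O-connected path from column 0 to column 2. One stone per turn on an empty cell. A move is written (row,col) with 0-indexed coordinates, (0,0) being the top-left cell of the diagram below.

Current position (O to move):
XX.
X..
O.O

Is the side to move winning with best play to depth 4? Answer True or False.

p1 O@[XX./X../O.O]: (0,2)[XXO/X../O.O]+1* (1,1)[XX./XO./O.O]+1 (1,2)[XX./X.O/O.O]+1 (2,1)[XX./X../OOO]+1
p2 X@[XXO/X../O.O]: (1,1)[XXO/XX./O.O]-1* (1,2)[XXO/X.X/O.O]-1 (2,1)[XXO/X../OXO]-1
p3 O@[XXO/XX./O.O]: (1,2)[XXO/XXO/O.O]-1 (2,1)[XXO/XX./OOO]+1*
p4 X@[XXO/XX./OOO] terminal -1; root [XX./X../O.O] d4

O winning at [XX./X../O.O]: True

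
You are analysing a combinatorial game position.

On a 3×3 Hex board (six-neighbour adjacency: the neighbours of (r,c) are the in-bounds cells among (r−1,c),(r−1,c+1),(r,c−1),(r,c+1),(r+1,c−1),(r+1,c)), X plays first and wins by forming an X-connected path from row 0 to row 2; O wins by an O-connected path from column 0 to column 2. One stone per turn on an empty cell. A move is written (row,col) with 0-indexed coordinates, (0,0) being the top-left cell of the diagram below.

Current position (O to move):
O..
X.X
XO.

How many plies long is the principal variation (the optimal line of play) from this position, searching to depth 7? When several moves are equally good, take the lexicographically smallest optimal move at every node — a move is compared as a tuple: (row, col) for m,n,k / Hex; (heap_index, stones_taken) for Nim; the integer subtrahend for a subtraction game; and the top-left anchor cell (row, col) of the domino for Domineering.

p1 O@[O../X.X/XO.]: (0,1)[OO./X.X/XO.]-1* (0,2)[O.O/X.X/XO.]-1 (1,1)[O../XOX/XO.]-1 (2,2)[O../X.X/XOO]-1
p2 X@[OO./X.X/XO.]: (0,2)[OOX/X.X/XO.]+1* (1,1)[OO./XXX/XO.]-1 (2,2)[OO./X.X/XOX]-1
p3 O@[OOX/X.X/XO.]: (1,1)[OOX/XOX/XO.]-1* (2,2)[OOX/X.X/XOO]-1
p4 X@[OOX/XOX/XO.]: (2,2)[OOX/XOX/XOX]+1*
p5 O@[OOX/XOX/XOX] terminal -1; root [O../X.X/XO.] d7

PV length from [O../X.X/XO.]: 4 plies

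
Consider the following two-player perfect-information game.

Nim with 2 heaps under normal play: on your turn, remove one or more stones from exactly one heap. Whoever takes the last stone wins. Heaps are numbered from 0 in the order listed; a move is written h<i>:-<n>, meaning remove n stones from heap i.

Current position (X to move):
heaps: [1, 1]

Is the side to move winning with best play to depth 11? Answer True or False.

X winning at [(1,1)]: False

p1 X@[(1,1)]: h0:-1[(0,1)]-1* h1:-1[(1,0)]-1
p2 O@[(0,1)]: h1:-1[(0,0)]+1*
p3 X@[(0,0)] terminal -1; root [(1,1)] d11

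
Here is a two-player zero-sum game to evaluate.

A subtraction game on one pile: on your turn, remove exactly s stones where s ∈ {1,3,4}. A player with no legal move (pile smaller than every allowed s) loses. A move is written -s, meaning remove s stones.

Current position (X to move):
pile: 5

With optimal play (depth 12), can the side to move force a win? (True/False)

ply 1, X at 5 | -1=-1→4; -3=+1→2*; -4=-1→1
ply 2, O at 2 | -1=-1→1*
ply 3, X at 1 | -1=+1→0*
ply 4: 0 is terminal -1 (O); from 5 depth 12

X winning at [5]: True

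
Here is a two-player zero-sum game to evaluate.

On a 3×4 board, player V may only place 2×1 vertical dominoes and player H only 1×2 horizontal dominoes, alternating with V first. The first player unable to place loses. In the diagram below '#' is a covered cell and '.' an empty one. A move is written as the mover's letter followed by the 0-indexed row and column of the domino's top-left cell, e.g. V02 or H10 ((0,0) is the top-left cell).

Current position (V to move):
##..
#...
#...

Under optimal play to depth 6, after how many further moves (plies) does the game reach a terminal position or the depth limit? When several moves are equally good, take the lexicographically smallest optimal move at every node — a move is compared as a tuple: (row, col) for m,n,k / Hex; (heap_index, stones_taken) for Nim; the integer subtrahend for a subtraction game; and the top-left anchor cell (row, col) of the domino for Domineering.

p1 V@[##../#.../#...]: V02[###./#.#./#...]+1* V03[##.#/#..#/#...]-1 V11[##../##../##..]-1 V12[##../#.#./#.#.]+1 V13[##../#..#/#..#]-1
p2 H@[###./#.#./#...]: H21[###./#.#./###.]-1* H22[###./#.#./#.##]-1
p3 V@[###./#.#./###.]: V03[####/#.##/###.]+1* V13[###./#.##/####]+1
p4 H@[####/#.##/###.] terminal -1; root [##../#.../#...] d6

PV length from [##../#.../#...]: 3 plies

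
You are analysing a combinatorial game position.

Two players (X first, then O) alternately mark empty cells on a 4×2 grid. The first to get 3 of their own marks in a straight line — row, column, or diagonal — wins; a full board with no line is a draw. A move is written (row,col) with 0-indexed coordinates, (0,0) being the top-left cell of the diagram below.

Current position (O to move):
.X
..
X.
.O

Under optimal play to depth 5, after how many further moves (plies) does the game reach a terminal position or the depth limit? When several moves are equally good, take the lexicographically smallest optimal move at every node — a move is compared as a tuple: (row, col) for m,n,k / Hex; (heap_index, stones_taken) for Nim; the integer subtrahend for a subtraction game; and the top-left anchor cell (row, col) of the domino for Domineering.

PV length from [.X/../X./.O]: 5 plies

p1 O@[.X/../X./.O]: (0,0)[OX/../X./.O]+0* (1,0)[.X/O./X./.O]+0 (1,1)[.X/.O/X./.O]+0 (2,1)[.X/../XO/.O]+0 (3,0)[.X/../X./OO]+0
p2 X@[OX/../X./.O]: (1,0)[OX/X./X./.O]+0* (1,1)[OX/.X/X./.O]+0 (2,1)[OX/../XX/.O]+0 (3,0)[OX/../X./XO]+0
p3 O@[OX/X./X./.O]: (1,1)[OX/XO/X./.O]-1 (2,1)[OX/X./XO/.O]-1 (3,0)[OX/X./X./OO]+0*
p4 X@[OX/X./X./OO]: (1,1)[OX/XX/X./OO]+0* (2,1)[OX/X./XX/OO]+0
p5 O@[OX/XX/X./OO]: (2,1)[OX/XX/XO/OO]+0*
p6 X@[OX/XX/XO/OO] terminal +0; root [.X/../X./.O] d5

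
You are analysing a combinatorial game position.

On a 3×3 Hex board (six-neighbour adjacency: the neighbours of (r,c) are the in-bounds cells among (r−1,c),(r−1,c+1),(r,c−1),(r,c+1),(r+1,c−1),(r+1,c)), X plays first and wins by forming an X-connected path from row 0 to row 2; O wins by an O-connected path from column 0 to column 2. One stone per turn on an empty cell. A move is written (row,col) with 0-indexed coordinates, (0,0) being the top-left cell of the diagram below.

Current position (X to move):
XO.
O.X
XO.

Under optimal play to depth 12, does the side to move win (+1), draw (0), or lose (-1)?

ply 1, X at XO./O.X/XO. | (0,2)=+1→XOX/O.X/XO.*; (1,1)=-1→XO./OXX/XO.; (2,2)=-1→XO./O.X/XOX
ply 2, O at XOX/O.X/XO. | (1,1)=-1→XOX/OOX/XO.*; (2,2)=-1→XOX/O.X/XOO
ply 3, X at XOX/OOX/XO. | (2,2)=+1→XOX/OOX/XOX*
ply 4: XOX/OOX/XOX is terminal -1 (O); from XO./O.X/XO. depth 12

value(XO./O.X/XO., X) = +1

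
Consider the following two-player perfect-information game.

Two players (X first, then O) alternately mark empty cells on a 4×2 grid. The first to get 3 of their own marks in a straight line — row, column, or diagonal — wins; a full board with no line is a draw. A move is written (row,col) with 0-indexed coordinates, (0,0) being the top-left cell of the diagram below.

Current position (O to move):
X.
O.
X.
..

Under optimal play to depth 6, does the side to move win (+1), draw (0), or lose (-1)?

p1 O@[X./O./X./..]: (0,1)[XO/O./X./..]+0* (1,1)[X./OO/X./..]+0 (2,1)[X./O./XO/..]+0 (3,0)[X./O./X./O.]+0 (3,1)[X./O./X./.O]+0
p2 X@[XO/O./X./..]: (1,1)[XO/OX/X./..]+0* (2,1)[XO/O./XX/..]+0 (3,0)[XO/O./X./X.]+0 (3,1)[XO/O./X./.X]+0
p3 O@[XO/OX/X./..]: (2,1)[XO/OX/XO/..]+0* (3,0)[XO/OX/X./O.]+0 (3,1)[XO/OX/X./.O]+0
p4 X@[XO/OX/XO/..]: (3,0)[XO/OX/XO/X.]+0* (3,1)[XO/OX/XO/.X]+0
p5 O@[XO/OX/XO/X.]: (3,1)[XO/OX/XO/XO]+0*
p6 X@[XO/OX/XO/XO] terminal +0; root [X./O./X./..] d6

value(X./O./X./.., O) = 0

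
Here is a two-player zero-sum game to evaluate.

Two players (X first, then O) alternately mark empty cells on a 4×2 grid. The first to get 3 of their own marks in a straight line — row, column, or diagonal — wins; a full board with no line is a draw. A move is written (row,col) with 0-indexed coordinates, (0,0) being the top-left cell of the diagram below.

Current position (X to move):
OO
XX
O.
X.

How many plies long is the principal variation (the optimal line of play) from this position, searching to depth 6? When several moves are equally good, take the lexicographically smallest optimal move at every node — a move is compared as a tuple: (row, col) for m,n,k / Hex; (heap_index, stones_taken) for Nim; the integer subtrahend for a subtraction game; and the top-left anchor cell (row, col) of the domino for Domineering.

ply 1, X at OO/XX/O./X. | (2,1)=+0→OO/XX/OX/X.*; (3,1)=+0→OO/XX/O./XX
ply 2, O at OO/XX/OX/X. | (3,1)=+0→OO/XX/OX/XO*
ply 3: OO/XX/OX/XO is terminal +0 (X); from OO/XX/O./X. depth 6

PV length from [OO/XX/O./X.]: 2 plies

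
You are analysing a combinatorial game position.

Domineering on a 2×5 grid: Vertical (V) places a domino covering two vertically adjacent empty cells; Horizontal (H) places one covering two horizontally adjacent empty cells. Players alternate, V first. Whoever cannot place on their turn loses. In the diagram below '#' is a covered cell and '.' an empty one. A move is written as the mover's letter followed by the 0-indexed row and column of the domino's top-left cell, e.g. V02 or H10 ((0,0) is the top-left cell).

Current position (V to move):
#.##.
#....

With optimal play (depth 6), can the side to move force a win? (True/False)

V winning at [#.##./#....]: False

p1 V@[#.##./#....]: V01[####./##...]-1* V04[#.###/#...#]-1
p2 H@[####./##...]: H12[####./####.]-1 H13[####./##.##]+1*
p3 V@[####./##.##] terminal -1; root [#.##./#....] d6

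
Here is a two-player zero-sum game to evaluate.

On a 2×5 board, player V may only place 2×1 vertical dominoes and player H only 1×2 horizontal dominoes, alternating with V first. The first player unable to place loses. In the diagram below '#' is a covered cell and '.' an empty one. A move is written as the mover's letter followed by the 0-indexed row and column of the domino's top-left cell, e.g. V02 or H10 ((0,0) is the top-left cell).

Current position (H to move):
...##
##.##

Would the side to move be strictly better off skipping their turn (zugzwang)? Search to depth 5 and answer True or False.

[...##/##.##] H move#1: H00:-1/##.##/##.##, H01:+1/.####/##.##*
[.####/##.##] end (terminal -1, V#2); searched ...##/##.## to 5
suppose H passes — search the same position with V to move:
pass> [...##/##.##] V move#1: V02:-1/..###/#####*
pass> [..###/#####] H move#2: H00:+1/#####/#####*
pass> [#####/#####] end (terminal -1, V#3); searched ...##/##.## to 5
for H: play +1, pass +1

zugzwang(...##/##.##, H) = False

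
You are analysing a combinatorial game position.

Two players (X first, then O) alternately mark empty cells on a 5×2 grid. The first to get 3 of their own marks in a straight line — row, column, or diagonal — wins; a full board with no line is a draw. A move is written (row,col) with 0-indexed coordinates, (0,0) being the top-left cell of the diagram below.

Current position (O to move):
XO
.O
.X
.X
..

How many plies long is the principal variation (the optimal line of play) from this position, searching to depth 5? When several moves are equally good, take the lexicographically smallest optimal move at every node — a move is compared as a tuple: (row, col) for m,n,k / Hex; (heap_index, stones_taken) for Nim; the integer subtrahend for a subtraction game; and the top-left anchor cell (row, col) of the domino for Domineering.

PV length from [XO/.O/.X/.X/..]: 5 plies

p1 O@[XO/.O/.X/.X/..]: (1,0)[XO/OO/.X/.X/..]-1 (2,0)[XO/.O/OX/.X/..]-1 (3,0)[XO/.O/.X/OX/..]-1 (4,0)[XO/.O/.X/.X/O.]-1 (4,1)[XO/.O/.X/.X/.O]+0*
p2 X@[XO/.O/.X/.X/.O]: (1,0)[XO/XO/.X/.X/.O]+0* (2,0)[XO/.O/XX/.X/.O]+0 (3,0)[XO/.O/.X/XX/.O]+0 (4,0)[XO/.O/.X/.X/XO]+0
p3 O@[XO/XO/.X/.X/.O]: (2,0)[XO/XO/OX/.X/.O]+0* (3,0)[XO/XO/.X/OX/.O]-1 (4,0)[XO/XO/.X/.X/OO]-1
p4 X@[XO/XO/OX/.X/.O]: (3,0)[XO/XO/OX/XX/.O]+0* (4,0)[XO/XO/OX/.X/XO]+0
p5 O@[XO/XO/OX/XX/.O]: (4,0)[XO/XO/OX/XX/OO]+0*
p6 X@[XO/XO/OX/XX/OO] terminal +0; root [XO/.O/.X/.X/..] d5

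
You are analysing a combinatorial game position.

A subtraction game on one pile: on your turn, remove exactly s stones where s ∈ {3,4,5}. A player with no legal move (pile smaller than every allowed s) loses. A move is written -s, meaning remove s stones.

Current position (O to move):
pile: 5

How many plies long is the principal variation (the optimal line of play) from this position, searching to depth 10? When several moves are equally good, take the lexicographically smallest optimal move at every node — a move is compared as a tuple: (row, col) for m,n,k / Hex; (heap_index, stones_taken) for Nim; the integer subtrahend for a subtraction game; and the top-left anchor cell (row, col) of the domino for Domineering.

p1 O@[5]: -3[2]+1* -4[1]+1 -5[0]+1
p2 X@[2] terminal -1; root [5] d10

PV length from [5]: 1 ply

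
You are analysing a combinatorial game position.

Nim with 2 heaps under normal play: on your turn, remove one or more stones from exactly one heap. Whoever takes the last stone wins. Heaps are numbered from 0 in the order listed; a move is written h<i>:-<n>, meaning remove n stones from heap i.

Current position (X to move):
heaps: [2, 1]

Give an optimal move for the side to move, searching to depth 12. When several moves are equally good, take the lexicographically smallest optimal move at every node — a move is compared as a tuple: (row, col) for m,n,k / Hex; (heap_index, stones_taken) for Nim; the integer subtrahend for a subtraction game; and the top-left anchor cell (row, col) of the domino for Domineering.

X's best at [(2,1)]: h0:-1

p1 X@[(2,1)]: h0:-1[(1,1)]+1* h0:-2[(0,1)]-1 h1:-1[(2,0)]-1
p2 O@[(1,1)]: h0:-1[(0,1)]-1* h1:-1[(1,0)]-1
p3 X@[(0,1)]: h1:-1[(0,0)]+1*
p4 O@[(0,0)] terminal -1; root [(2,1)] d12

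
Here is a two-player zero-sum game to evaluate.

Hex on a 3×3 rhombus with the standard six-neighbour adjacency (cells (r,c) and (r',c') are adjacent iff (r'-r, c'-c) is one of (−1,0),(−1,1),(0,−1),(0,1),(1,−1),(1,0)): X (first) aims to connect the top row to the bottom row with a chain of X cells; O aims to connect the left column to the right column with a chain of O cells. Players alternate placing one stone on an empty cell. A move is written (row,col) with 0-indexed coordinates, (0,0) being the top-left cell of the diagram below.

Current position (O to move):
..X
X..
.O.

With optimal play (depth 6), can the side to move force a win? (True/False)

O winning at [..X/X../.O.]: True

[..X/X../.O.] O move#1: (0,0):-1/O.X/X../.O., (0,1):-1/.OX/X../.O., (1,1):-1/..X/XO./.O., (1,2):-1/..X/X.O/.O., (2,0):+1/..X/X../OO.*, (2,2):-1/..X/X../.OO
[..X/X../OO.] X move#2: (0,0):-1/X.X/X../OO.*, (0,1):-1/.XX/X../OO., (1,1):-1/..X/XX./OO., (1,2):-1/..X/X.X/OO., (2,2):-1/..X/X../OOX
[X.X/X../OO.] O move#3: (0,1):+1/XOX/X../OO.*, (1,1):+1/X.X/XO./OO., (1,2):+1/X.X/X.O/OO., (2,2):+1/X.X/X../OOO
[XOX/X../OO.] X move#4: (1,1):-1/XOX/XX./OO.*, (1,2):-1/XOX/X.X/OO., (2,2):-1/XOX/X../OOX
[XOX/XX./OO.] O move#5: (1,2):+1/XOX/XXO/OO.*, (2,2):+1/XOX/XX./OOO
[XOX/XXO/OO.] end (terminal -1, X#6); searched ..X/X../.O. to 6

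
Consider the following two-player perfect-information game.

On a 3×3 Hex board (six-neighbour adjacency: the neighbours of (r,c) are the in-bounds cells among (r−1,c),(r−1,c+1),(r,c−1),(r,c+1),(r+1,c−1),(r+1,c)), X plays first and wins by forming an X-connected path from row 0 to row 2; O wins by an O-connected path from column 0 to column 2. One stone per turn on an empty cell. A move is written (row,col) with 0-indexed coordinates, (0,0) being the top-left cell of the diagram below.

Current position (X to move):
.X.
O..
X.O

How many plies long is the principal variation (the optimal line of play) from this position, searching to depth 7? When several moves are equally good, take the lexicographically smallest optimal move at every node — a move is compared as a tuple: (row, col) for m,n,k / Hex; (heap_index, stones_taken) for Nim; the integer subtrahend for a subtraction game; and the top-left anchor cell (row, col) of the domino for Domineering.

PV length from [.X./O../X.O]: 1 ply

p1 X@[.X./O../X.O]: (0,0)[XX./O../X.O]-1 (0,2)[.XX/O../X.O]-1 (1,1)[.X./OX./X.O]+1* (1,2)[.X./O.X/X.O]-1 (2,1)[.X./O../XXO]-1
p2 O@[.X./OX./X.O] terminal -1; root [.X./O../X.O] d7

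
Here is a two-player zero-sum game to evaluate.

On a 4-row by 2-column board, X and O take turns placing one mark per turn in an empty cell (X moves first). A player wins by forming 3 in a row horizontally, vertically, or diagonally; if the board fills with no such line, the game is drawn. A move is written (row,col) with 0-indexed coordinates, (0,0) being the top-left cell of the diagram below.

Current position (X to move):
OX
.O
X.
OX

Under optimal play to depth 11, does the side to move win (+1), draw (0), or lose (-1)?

value(OX/.O/X./OX, X) = 0

ply 1, X at OX/.O/X./OX | (1,0)=+0→OX/XO/X./OX*; (2,1)=+0→OX/.O/XX/OX
ply 2, O at OX/XO/X./OX | (2,1)=+0→OX/XO/XO/OX*
ply 3: OX/XO/XO/OX is terminal +0 (X); from OX/.O/X./OX depth 11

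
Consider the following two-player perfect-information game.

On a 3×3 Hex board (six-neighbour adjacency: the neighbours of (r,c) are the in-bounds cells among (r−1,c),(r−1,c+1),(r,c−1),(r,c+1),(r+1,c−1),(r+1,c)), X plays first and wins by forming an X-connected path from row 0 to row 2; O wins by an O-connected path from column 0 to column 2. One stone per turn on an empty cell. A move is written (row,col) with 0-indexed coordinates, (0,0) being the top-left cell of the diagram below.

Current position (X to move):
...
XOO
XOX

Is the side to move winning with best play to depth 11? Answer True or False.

ply 1, X at .../XOO/XOX | (0,0)=+1→X../XOO/XOX*; (0,1)=+1→.X./XOO/XOX; (0,2)=+1→..X/XOO/XOX
ply 2: X../XOO/XOX is terminal -1 (O); from .../XOO/XOX depth 11

X winning at [.../XOO/XOX]: True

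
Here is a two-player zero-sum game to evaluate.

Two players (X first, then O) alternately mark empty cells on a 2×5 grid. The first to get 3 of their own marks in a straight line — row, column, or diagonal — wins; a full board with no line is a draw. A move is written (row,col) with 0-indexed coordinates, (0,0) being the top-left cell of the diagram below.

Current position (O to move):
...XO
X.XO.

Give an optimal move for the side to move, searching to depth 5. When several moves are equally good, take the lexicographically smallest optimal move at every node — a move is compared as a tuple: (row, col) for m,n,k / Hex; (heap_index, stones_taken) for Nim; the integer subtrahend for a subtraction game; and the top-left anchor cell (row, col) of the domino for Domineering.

p1 O@[...XO/X.XO.]: (0,0)[O..XO/X.XO.]-1 (0,1)[.O.XO/X.XO.]-1 (0,2)[..OXO/X.XO.]-1 (1,1)[...XO/XOXO.]+0* (1,4)[...XO/X.XOO]-1
p2 X@[...XO/XOXO.]: (0,0)[X..XO/XOXO.]+0* (0,1)[.X.XO/XOXO.]+0 (0,2)[..XXO/XOXO.]+0 (1,4)[...XO/XOXOX]+0
p3 O@[X..XO/XOXO.]: (0,1)[XO.XO/XOXO.]+0* (0,2)[X.OXO/XOXO.]+0 (1,4)[X..XO/XOXOO]+0
p4 X@[XO.XO/XOXO.]: (0,2)[XOXXO/XOXO.]+0* (1,4)[XO.XO/XOXOX]+0
p5 O@[XOXXO/XOXO.]: (1,4)[XOXXO/XOXOO]+0*
p6 X@[XOXXO/XOXOO] terminal +0; root [...XO/X.XO.] d5

O's best at [...XO/X.XO.]: (1,1)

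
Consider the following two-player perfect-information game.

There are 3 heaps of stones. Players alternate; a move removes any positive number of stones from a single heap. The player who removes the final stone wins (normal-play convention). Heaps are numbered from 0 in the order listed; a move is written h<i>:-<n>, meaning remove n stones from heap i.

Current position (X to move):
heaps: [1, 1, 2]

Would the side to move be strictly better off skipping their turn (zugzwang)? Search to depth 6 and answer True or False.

ply 1, X at (1,1,2) | h0:-1=-1→(0,1,2); h1:-1=-1→(1,0,2); h2:-1=-1→(1,1,1); h2:-2=+1→(1,1,0)*
ply 2, O at (1,1,0) | h0:-1=-1→(0,1,0)*; h1:-1=-1→(1,0,0)
ply 3, X at (0,1,0) | h1:-1=+1→(0,0,0)*
ply 4: (0,0,0) is terminal -1 (O); from (1,1,2) depth 6
if X skipped the turn, O would face:
~ ply 1, O at (1,1,2) | h0:-1=-1→(0,1,2); h1:-1=-1→(1,0,2); h2:-1=-1→(1,1,1); h2:-2=+1→(1,1,0)*
~ ply 2, X at (1,1,0) | h0:-1=-1→(0,1,0)*; h1:-1=-1→(1,0,0)
~ ply 3, O at (0,1,0) | h1:-1=+1→(0,0,0)*
~ ply 4: (0,0,0) is terminal -1 (X); from (1,1,2) depth 6
compare (X): move=+1 vs pass=-1

zugzwang((1,1,2), X) = False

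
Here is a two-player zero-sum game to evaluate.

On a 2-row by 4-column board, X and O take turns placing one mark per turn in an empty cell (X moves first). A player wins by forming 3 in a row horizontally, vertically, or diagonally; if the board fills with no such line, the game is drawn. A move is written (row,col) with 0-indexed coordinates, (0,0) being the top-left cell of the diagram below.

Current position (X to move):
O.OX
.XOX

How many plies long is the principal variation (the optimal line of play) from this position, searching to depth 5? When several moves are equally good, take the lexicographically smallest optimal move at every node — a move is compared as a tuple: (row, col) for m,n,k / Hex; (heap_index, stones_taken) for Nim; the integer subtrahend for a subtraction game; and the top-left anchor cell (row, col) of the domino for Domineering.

p1 X@[O.OX/.XOX]: (0,1)[OXOX/.XOX]+0* (1,0)[O.OX/XXOX]-1
p2 O@[OXOX/.XOX]: (1,0)[OXOX/OXOX]+0*
p3 X@[OXOX/OXOX] terminal +0; root [O.OX/.XOX] d5

PV length from [O.OX/.XOX]: 2 plies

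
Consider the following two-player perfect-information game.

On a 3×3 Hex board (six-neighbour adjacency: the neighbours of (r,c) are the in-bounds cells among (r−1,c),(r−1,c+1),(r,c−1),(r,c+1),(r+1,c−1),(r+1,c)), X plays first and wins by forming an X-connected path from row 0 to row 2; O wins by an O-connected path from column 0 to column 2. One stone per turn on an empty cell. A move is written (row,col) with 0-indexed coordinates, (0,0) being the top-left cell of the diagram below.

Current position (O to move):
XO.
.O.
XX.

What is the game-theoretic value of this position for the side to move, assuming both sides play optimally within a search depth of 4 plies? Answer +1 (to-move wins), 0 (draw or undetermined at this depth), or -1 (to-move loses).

value(XO./.O./XX., O) = +1

[XO./.O./XX.] O move#1: (0,2):-1/XOO/.O./XX., (1,0):+1/XO./OO./XX.*, (1,2):-1/XO./.OO/XX., (2,2):-1/XO./.O./XXO
[XO./OO./XX.] X move#2: (0,2):-1/XOX/OO./XX.*, (1,2):-1/XO./OOX/XX., (2,2):-1/XO./OO./XXX
[XOX/OO./XX.] O move#3: (1,2):+1/XOX/OOO/XX.*, (2,2):-1/XOX/OO./XXO
[XOX/OOO/XX.] end (terminal -1, X#4); searched XO./.O./XX. to 4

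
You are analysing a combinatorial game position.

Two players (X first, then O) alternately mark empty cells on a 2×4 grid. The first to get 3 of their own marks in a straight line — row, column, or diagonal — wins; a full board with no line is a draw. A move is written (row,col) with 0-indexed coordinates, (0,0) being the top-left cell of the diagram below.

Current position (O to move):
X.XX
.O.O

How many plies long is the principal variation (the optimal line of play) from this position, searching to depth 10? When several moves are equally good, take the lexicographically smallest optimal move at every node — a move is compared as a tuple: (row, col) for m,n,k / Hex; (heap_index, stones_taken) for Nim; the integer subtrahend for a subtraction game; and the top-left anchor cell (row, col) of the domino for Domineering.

ply 1, O at X.XX/.O.O | (0,1)=+0→XOXX/.O.O; (1,0)=-1→X.XX/OO.O; (1,2)=+1→X.XX/.OOO*
ply 2: X.XX/.OOO is terminal -1 (X); from X.XX/.O.O depth 10

PV length from [X.XX/.O.O]: 1 ply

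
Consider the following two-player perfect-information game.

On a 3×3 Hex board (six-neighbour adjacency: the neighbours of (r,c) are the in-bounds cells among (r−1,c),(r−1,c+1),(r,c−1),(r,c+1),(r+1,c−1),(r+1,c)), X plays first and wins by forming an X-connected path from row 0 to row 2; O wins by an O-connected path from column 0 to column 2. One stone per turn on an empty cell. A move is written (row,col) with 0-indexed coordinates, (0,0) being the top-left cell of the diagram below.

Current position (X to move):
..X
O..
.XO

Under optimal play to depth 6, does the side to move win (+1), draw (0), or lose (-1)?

[..X/O../.XO] X move#1: (0,0):+1/X.X/O../.XO*, (0,1):+1/.XX/O../.XO, (1,1):+1/..X/OX./.XO, (1,2):+1/..X/O.X/.XO, (2,0):+1/..X/O../XXO
[X.X/O../.XO] O move#2: (0,1):-1/XOX/O../.XO*, (1,1):-1/X.X/OO./.XO, (1,2):-1/X.X/O.O/.XO, (2,0):-1/X.X/O../OXO
[XOX/O../.XO] X move#3: (1,1):+1/XOX/OX./.XO*, (1,2):+1/XOX/O.X/.XO, (2,0):+1/XOX/O../XXO
[XOX/OX./.XO] end (terminal -1, O#4); searched ..X/O../.XO to 6

value(..X/O../.XO, X) = +1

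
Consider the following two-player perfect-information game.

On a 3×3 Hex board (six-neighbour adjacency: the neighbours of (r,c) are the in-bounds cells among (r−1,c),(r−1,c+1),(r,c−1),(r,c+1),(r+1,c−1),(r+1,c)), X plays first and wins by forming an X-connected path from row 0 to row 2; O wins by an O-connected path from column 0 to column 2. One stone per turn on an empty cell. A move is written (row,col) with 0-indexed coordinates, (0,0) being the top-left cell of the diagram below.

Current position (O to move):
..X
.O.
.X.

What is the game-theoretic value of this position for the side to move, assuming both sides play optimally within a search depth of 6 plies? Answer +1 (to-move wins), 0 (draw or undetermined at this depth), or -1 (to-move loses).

p1 O@[..X/.O./.X.]: (0,0)[O.X/.O./.X.]-1 (0,1)[.OX/.O./.X.]-1 (1,0)[..X/OO./.X.]-1 (1,2)[..X/.OO/.X.]+1* (2,0)[..X/.O./OX.]-1 (2,2)[..X/.O./.XO]-1
p2 X@[..X/.OO/.X.]: (0,0)[X.X/.OO/.X.]-1* (0,1)[.XX/.OO/.X.]-1 (1,0)[..X/XOO/.X.]-1 (2,0)[..X/.OO/XX.]-1 (2,2)[..X/.OO/.XX]-1
p3 O@[X.X/.OO/.X.]: (0,1)[XOX/.OO/.X.]+1* (1,0)[X.X/OOO/.X.]+1 (2,0)[X.X/.OO/OX.]+1 (2,2)[X.X/.OO/.XO]+1
p4 X@[XOX/.OO/.X.]: (1,0)[XOX/XOO/.X.]-1* (2,0)[XOX/.OO/XX.]-1 (2,2)[XOX/.OO/.XX]-1
p5 O@[XOX/XOO/.X.]: (2,0)[XOX/XOO/OX.]+1* (2,2)[XOX/XOO/.XO]-1
p6 X@[XOX/XOO/OX.] terminal -1; root [..X/.O./.X.] d6

value(..X/.O./.X., O) = +1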